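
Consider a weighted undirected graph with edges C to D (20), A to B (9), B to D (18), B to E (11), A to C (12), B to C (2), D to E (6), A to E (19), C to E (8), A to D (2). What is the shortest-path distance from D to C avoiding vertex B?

Paths from D to C avoiding B:
D → E → A → C: 6 + 19 + 12 = 37
D → E → C: 6 + 8 = 14
D → A → C: 2 + 12 = 14
D → C: 20
D → A → E → C: 2 + 19 + 8 = 29
Best route has total 14.

14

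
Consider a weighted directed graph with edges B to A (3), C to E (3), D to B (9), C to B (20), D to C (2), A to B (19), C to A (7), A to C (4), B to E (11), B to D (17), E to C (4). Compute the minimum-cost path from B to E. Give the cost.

10

Routes from B to E:
B→E: 11
B→D→C→E: 17 + 2 + 3 = 22
B→A→C→E: 3 + 4 + 3 = 10
Shortest: 10.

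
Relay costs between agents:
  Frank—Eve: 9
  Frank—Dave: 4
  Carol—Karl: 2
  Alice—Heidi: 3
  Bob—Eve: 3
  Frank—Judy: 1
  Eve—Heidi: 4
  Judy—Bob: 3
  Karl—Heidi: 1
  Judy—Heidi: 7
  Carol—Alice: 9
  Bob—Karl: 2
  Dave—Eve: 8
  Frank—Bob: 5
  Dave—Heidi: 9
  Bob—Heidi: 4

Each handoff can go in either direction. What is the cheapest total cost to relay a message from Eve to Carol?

Some routes from Eve to Carol:
Eve -> Heidi -> Bob -> Karl -> Carol: 4 + 4 + 2 + 2 = 12
Eve -> Bob -> Heidi -> Karl -> Carol: 3 + 4 + 1 + 2 = 10
Eve -> Heidi -> Karl -> Carol: 4 + 1 + 2 = 7
Eve -> Bob -> Karl -> Carol: 3 + 2 + 2 = 7
Eve -> Bob -> Judy -> Heidi -> Karl -> Carol: 3 + 3 + 7 + 1 + 2 = 16
Eve -> Heidi -> Alice -> Carol: 4 + 3 + 9 = 16
Shortest: 7.

7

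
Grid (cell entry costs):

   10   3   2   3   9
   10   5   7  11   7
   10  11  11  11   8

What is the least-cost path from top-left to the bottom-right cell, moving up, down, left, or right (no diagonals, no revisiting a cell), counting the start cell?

42

One optimal route is [0,0] [0,1] [0,2] [0,3] [0,4] [1,4] [2,4].
Its cost is 10 + 3 + 2 + 3 + 9 + 7 + 8 = 42.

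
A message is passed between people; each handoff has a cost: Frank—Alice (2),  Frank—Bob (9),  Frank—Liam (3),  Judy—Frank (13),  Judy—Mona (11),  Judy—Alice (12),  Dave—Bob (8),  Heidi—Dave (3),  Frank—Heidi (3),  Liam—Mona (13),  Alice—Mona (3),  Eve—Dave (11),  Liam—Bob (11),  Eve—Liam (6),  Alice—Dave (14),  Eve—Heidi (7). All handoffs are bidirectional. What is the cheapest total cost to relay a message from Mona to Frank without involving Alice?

Checking several routes:
Mona - Judy - Frank: 11 + 13 = 24
Mona - Liam - Eve - Heidi - Frank: 13 + 6 + 7 + 3 = 29
Mona - Liam - Bob - Frank: 13 + 11 + 9 = 33
Mona - Liam - Frank: 13 + 3 = 16
Mona - Liam - Eve - Dave - Heidi - Frank: 13 + 6 + 11 + 3 + 3 = 36
Mona - Liam - Bob - Dave - Heidi - Frank: 13 + 11 + 8 + 3 + 3 = 38
Shortest: 16.

16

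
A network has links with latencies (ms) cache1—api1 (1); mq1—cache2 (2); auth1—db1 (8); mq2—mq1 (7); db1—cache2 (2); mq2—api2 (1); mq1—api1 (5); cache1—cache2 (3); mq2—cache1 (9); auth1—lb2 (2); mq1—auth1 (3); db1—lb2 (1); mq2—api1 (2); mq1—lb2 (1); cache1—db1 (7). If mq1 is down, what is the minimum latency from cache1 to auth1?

8

Routes from cache1 to auth1 avoiding mq1:
cache1 → cache2 → db1 → lb2 → auth1: 3 + 2 + 1 + 2 = 8
cache1 → db1 → auth1: 7 + 8 = 15
cache1 → cache2 → db1 → auth1: 3 + 2 + 8 = 13
cache1 → db1 → lb2 → auth1: 7 + 1 + 2 = 10
The minimum is 8 ms.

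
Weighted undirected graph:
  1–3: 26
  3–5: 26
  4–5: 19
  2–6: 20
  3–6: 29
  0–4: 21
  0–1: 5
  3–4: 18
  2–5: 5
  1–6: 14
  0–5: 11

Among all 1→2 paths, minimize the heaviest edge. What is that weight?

A few of the 1→2 routes:
1-0-4-3-5-2: max(5, 21, 18, 26, 5) = 26
1-3-4-0-5-2: max(26, 18, 21, 11, 5) = 26
1-0-5-2: max(5, 11, 5) = 11
1-6-2: max(14, 20) = 20
1-0-4-5-2: max(5, 21, 19, 5) = 21
Best route has worst link 11.

11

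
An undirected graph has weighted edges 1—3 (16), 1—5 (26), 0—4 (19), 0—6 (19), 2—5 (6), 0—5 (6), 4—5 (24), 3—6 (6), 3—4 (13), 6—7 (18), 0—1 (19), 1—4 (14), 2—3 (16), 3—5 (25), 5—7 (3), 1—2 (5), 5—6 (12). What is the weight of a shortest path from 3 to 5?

A few of the 3→5 routes:
3-1-2-5: 16 + 5 + 6 = 27
3-6-5: 6 + 12 = 18
3-2-5: 16 + 6 = 22
3-6-7-5: 6 + 18 + 3 = 27
3-5: 25
The minimum is 18.

18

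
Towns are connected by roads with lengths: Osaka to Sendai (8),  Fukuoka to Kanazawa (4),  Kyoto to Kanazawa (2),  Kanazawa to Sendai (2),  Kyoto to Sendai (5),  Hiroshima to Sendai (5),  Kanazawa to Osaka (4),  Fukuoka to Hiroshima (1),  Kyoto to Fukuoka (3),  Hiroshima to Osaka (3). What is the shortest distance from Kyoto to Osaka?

Checking several routes:
Kyoto -> Fukuoka -> Hiroshima -> Osaka: 3 + 1 + 3 = 7
Kyoto -> Sendai -> Kanazawa -> Osaka: 5 + 2 + 4 = 11
Kyoto -> Kanazawa -> Osaka: 2 + 4 = 6
Kyoto -> Kanazawa -> Fukuoka -> Hiroshima -> Osaka: 2 + 4 + 1 + 3 = 10
Shortest: 6.

6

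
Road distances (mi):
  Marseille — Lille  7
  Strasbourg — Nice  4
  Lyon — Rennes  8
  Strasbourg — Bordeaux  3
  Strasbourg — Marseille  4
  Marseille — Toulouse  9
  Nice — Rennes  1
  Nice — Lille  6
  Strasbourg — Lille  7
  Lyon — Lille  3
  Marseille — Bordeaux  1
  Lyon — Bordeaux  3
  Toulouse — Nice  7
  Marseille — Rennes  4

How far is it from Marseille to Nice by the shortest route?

5

Checking several routes:
Marseille→Rennes→Nice: 4 + 1 = 5
Marseille→Bordeaux→Lyon→Rennes→Nice: 1 + 3 + 8 + 1 = 13
Marseille→Bordeaux→Strasbourg→Nice: 1 + 3 + 4 = 8
Marseille→Strasbourg→Nice: 4 + 4 = 8
Marseille→Bordeaux→Lyon→Lille→Nice: 1 + 3 + 3 + 6 = 13
The minimum is 5 mi.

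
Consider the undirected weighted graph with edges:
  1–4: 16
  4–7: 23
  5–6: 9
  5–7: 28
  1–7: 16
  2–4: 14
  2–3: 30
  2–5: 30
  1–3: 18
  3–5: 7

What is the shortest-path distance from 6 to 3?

16

Some routes from 6 to 3:
6→5→7→1→3: 9 + 28 + 16 + 18 = 71
6→5→2→3: 9 + 30 + 30 = 69
6→5→7→4→2→3: 9 + 28 + 23 + 14 + 30 = 104
6→5→7→4→1→3: 9 + 28 + 23 + 16 + 18 = 94
6→5→2→4→1→3: 9 + 30 + 14 + 16 + 18 = 87
6→5→3: 9 + 7 = 16
The minimum is 16.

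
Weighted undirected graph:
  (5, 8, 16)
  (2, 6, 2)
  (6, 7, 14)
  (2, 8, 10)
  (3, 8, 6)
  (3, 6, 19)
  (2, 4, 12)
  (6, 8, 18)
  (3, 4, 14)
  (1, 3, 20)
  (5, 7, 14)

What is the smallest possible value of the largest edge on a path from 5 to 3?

14

Checking several routes:
5 - 7 - 6 - 2 - 4 - 3: max(14, 14, 2, 12, 14) = 14
5 - 7 - 6 - 2 - 8 - 3: max(14, 14, 2, 10, 6) = 14
5 - 8 - 2 - 4 - 3: max(16, 10, 12, 14) = 16
5 - 7 - 6 - 8 - 3: max(14, 14, 18, 6) = 18
5 - 8 - 3: max(16, 6) = 16
Best route has worst link 14.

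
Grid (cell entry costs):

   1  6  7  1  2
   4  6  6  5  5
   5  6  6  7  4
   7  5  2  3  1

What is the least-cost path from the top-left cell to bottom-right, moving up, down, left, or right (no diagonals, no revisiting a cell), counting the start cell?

27

Best path: [0,0] -> [0,1] -> [0,2] -> [0,3] -> [0,4] -> [1,4] -> [2,4] -> [3,4]
Cost: 1 + 6 + 7 + 1 + 2 + 5 + 4 + 1 = 27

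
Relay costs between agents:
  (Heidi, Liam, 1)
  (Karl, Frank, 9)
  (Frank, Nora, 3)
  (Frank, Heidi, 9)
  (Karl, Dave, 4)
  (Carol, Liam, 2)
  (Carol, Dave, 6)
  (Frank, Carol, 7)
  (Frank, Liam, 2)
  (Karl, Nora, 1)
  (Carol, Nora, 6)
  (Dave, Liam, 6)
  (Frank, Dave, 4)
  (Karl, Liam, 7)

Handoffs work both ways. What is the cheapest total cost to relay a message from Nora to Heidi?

Checking several routes:
Nora-Karl-Liam-Heidi: 1 + 7 + 1 = 9
Nora-Carol-Liam-Heidi: 6 + 2 + 1 = 9
Nora-Frank-Liam-Heidi: 3 + 2 + 1 = 6
The minimum is 6.

6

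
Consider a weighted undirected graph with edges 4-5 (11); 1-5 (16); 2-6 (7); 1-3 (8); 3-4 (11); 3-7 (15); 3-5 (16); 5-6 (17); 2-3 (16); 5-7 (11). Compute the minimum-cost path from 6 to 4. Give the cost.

28

Checking several routes:
6 - 5 - 1 - 3 - 4: 17 + 16 + 8 + 11 = 52
6 - 2 - 3 - 5 - 4: 7 + 16 + 16 + 11 = 50
6 - 5 - 7 - 3 - 4: 17 + 11 + 15 + 11 = 54
6 - 2 - 3 - 4: 7 + 16 + 11 = 34
6 - 5 - 3 - 4: 17 + 16 + 11 = 44
6 - 5 - 4: 17 + 11 = 28
The minimum is 28.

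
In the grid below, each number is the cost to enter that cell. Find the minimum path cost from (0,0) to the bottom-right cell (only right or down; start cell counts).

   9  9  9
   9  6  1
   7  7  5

Path r0c0 r0c1 r1c1 r1c2 r2c2: 9 + 9 + 6 + 1 + 5 = 30.

30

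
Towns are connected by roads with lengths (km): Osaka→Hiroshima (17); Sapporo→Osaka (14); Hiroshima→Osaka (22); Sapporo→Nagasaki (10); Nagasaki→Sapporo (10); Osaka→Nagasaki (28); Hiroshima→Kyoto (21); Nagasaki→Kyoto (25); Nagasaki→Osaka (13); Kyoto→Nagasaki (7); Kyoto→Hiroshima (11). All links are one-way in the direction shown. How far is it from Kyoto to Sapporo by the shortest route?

Paths from Kyoto to Sapporo:
Kyoto - Hiroshima - Osaka - Nagasaki - Sapporo: 11 + 22 + 28 + 10 = 71
Kyoto - Nagasaki - Sapporo: 7 + 10 = 17
Shortest: 17 km.

17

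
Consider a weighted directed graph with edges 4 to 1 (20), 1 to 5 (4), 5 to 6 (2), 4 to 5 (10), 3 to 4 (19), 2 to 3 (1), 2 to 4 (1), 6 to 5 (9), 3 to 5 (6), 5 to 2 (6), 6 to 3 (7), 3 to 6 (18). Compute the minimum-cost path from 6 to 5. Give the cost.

Routes from 6 to 5:
6-3-5: 7 + 6 = 13
6-3-4-1-5: 7 + 19 + 20 + 4 = 50
6-3-4-5: 7 + 19 + 10 = 36
6-5: 9
Best route has total 9.

9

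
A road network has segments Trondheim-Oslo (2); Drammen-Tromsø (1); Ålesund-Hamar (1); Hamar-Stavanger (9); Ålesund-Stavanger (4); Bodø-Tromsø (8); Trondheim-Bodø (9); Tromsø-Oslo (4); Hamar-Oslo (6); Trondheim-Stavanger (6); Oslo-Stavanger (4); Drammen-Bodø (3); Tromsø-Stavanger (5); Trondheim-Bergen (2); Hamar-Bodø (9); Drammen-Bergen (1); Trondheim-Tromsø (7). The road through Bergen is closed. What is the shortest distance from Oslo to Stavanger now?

4

Some routes from Oslo to Stavanger avoiding Bergen:
Oslo→Hamar→Ålesund→Stavanger: 6 + 1 + 4 = 11
Oslo→Hamar→Stavanger: 6 + 9 = 15
Oslo→Trondheim→Stavanger: 2 + 6 = 8
Oslo→Tromsø→Stavanger: 4 + 5 = 9
Oslo→Trondheim→Tromsø→Stavanger: 2 + 7 + 5 = 14
Oslo→Stavanger: 4
The minimum is 4 km.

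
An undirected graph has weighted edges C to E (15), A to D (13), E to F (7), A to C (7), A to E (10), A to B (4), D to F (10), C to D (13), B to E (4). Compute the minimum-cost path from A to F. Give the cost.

15

Comparing a few candidate routes:
A-D-F: 13 + 10 = 23
A-B-E-F: 4 + 4 + 7 = 15
A-E-F: 10 + 7 = 17
Shortest: 15.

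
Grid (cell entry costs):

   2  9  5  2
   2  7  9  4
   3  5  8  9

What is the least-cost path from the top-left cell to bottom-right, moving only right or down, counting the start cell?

Take r0c0 → r1c0 → r2c0 → r2c1 → r2c2 → r2c3 for a total of 2 + 2 + 3 + 5 + 8 + 9 = 29.
For comparison, the top-then-right route costs 31.

29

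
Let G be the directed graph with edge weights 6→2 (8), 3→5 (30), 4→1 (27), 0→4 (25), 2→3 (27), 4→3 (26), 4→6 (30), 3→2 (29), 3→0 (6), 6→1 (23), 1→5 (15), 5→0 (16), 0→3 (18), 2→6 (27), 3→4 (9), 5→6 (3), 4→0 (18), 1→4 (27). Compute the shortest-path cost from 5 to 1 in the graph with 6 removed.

68

Candidate routes:
5 - 0 - 4 - 1: 16 + 25 + 27 = 68
5 - 0 - 3 - 4 - 1: 16 + 18 + 9 + 27 = 70
The minimum is 68.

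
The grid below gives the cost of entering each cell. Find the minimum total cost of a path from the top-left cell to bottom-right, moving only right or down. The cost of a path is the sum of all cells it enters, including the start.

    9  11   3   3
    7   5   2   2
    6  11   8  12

Take r0c0 r1c0 r1c1 r1c2 r1c3 r2c3 for a total of 9 + 7 + 5 + 2 + 2 + 12 = 37.
(Top row then right column would cost 40.)

37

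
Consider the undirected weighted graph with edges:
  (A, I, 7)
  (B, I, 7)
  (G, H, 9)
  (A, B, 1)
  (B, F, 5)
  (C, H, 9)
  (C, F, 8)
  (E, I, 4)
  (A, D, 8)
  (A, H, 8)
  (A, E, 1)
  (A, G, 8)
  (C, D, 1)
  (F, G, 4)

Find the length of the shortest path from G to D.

A few of the G→D routes:
G - A - D: 8 + 8 = 16
G - F - B - A - D: 4 + 5 + 1 + 8 = 18
G - F - C - D: 4 + 8 + 1 = 13
Shortest: 13.

13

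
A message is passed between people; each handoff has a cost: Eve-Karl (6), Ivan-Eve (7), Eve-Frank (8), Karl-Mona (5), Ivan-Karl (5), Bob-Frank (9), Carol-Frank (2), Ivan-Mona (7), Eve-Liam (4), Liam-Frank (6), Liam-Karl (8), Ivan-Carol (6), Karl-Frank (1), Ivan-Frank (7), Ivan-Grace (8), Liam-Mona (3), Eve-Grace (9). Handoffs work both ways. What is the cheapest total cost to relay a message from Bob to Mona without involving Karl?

18

A few of the Bob→Mona routes:
Bob - Frank - Eve - Liam - Mona: 9 + 8 + 4 + 3 = 24
Bob - Frank - Liam - Mona: 9 + 6 + 3 = 18
Bob - Frank - Carol - Ivan - Mona: 9 + 2 + 6 + 7 = 24
Bob - Frank - Ivan - Mona: 9 + 7 + 7 = 23
The minimum is 18.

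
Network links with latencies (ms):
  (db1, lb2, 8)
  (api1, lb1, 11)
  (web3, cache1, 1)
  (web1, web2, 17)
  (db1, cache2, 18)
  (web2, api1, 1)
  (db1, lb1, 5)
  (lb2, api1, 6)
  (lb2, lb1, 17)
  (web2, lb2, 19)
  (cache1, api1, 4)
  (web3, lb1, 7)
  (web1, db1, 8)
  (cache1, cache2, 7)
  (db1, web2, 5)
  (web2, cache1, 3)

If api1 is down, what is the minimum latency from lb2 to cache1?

16

Comparing a few candidate routes:
lb2 → db1 → web2 → cache1: 8 + 5 + 3 = 16
lb2 → lb1 → web3 → cache1: 17 + 7 + 1 = 25
lb2 → db1 → lb1 → web3 → cache1: 8 + 5 + 7 + 1 = 21
lb2 → web2 → cache1: 19 + 3 = 22
The minimum is 16 ms.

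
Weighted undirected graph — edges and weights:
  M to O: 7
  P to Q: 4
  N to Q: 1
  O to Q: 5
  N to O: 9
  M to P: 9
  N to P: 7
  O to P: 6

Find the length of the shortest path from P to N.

Checking several routes:
P → O → Q → N: 6 + 5 + 1 = 12
P → O → N: 6 + 9 = 15
P → N: 7
P → Q → N: 4 + 1 = 5
Best route has total 5.

5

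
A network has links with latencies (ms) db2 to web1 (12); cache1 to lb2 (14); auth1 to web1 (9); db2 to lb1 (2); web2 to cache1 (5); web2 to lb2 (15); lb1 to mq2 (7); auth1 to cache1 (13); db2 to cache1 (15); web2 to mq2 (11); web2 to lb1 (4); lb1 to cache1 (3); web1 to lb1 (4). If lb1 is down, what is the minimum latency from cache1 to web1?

Candidate routes:
cache1 → db2 → web1: 15 + 12 = 27
cache1 → auth1 → web1: 13 + 9 = 22
Best route has total 22 ms.

22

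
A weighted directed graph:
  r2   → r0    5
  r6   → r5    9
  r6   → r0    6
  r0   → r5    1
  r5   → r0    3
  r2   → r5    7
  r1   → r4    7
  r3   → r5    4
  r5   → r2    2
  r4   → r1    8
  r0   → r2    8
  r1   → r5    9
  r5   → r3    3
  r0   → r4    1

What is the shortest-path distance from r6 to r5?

7

Routes from r6 to r5:
r6-r0-r2-r5: 6 + 8 + 7 = 21
r6-r0-r4-r1-r5: 6 + 1 + 8 + 9 = 24
r6-r0-r5: 6 + 1 = 7
r6-r5: 9
Best route has total 7.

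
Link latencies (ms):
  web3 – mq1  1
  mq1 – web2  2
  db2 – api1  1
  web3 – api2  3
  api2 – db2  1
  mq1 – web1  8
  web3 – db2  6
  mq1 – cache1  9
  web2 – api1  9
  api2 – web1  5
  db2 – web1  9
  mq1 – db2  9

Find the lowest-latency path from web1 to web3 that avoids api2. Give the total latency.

9

Some routes from web1 to web3 avoiding api2:
web1 - db2 - web3: 9 + 6 = 15
web1 - db2 - mq1 - web3: 9 + 9 + 1 = 19
web1 - db2 - api1 - web2 - mq1 - web3: 9 + 1 + 9 + 2 + 1 = 22
web1 - mq1 - web3: 8 + 1 = 9
web1 - mq1 - db2 - web3: 8 + 9 + 6 = 23
The minimum is 9 ms.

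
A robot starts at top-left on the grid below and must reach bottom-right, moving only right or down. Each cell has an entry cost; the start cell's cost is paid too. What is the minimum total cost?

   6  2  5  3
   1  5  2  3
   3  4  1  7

Cheapest: (0,0) (1,0) (1,1) (1,2) (2,2) (2,3)
  6 + 1 + 5 + 2 + 1 + 7 = 22

22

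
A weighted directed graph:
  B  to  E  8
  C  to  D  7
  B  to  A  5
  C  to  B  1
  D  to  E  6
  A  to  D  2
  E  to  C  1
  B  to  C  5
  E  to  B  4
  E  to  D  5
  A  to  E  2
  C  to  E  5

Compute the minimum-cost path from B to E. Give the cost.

7

Comparing a few candidate routes:
B -> C -> E: 5 + 5 = 10
B -> E: 8
B -> A -> E: 5 + 2 = 7
B -> A -> D -> E: 5 + 2 + 6 = 13
Best route has total 7.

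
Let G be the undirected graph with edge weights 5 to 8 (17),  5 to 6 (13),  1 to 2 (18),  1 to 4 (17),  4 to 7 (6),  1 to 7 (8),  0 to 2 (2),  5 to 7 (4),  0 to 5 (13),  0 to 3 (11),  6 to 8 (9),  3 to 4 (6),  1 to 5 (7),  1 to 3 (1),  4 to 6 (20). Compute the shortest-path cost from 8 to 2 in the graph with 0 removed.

A few of the 8→2 routes:
8 → 6 → 5 → 1 → 2: 9 + 13 + 7 + 18 = 47
8 → 6 → 5 → 7 → 1 → 2: 9 + 13 + 4 + 8 + 18 = 52
8 → 5 → 7 → 1 → 2: 17 + 4 + 8 + 18 = 47
8 → 5 → 1 → 2: 17 + 7 + 18 = 42
The minimum is 42.

42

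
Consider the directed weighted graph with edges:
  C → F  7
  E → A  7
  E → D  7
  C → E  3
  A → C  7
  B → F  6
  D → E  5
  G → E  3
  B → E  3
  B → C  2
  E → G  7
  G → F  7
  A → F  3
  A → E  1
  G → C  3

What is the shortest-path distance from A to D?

8

Paths from A to D:
A→E→D: 1 + 7 = 8
A→C→E→D: 7 + 3 + 7 = 17
Shortest: 8.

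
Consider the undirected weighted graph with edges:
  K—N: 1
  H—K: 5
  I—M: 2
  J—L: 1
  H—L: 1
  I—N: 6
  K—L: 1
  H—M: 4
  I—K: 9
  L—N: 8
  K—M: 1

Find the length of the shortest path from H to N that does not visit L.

6

A few of the H→N routes:
H → M → K → N: 4 + 1 + 1 = 6
H → K → N: 5 + 1 = 6
H → M → I → N: 4 + 2 + 6 = 12
H → K → M → I → N: 5 + 1 + 2 + 6 = 14
Shortest: 6.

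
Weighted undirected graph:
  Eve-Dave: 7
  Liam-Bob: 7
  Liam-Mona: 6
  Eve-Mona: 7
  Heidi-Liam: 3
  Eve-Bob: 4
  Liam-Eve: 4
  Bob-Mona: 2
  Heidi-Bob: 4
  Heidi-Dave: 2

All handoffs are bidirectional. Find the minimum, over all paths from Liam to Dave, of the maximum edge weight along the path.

3

Checking several routes:
Liam-Mona-Bob-Heidi-Dave: max(6, 2, 4, 2) = 6
Liam-Bob-Heidi-Dave: max(7, 4, 2) = 7
Liam-Eve-Dave: max(4, 7) = 7
Liam-Heidi-Dave: max(3, 2) = 3
Liam-Eve-Bob-Heidi-Dave: max(4, 4, 4, 2) = 4
Liam-Eve-Mona-Bob-Heidi-Dave: max(4, 7, 2, 4, 2) = 7
Smallest bottleneck: 3.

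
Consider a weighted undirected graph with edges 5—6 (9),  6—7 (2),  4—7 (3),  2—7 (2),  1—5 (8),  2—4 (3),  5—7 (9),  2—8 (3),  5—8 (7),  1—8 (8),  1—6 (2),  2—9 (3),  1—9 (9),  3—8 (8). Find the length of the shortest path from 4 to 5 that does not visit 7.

13

Comparing a few candidate routes:
4 -> 2 -> 8 -> 1 -> 5: 3 + 3 + 8 + 8 = 22
4 -> 2 -> 9 -> 1 -> 5: 3 + 3 + 9 + 8 = 23
4 -> 2 -> 8 -> 1 -> 6 -> 5: 3 + 3 + 8 + 2 + 9 = 25
4 -> 2 -> 8 -> 5: 3 + 3 + 7 = 13
The minimum is 13.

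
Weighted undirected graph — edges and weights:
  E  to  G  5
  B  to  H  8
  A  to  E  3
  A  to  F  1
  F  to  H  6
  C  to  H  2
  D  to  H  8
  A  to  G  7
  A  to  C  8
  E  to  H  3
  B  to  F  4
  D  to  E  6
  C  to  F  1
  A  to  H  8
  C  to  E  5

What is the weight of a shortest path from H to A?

4

Checking several routes:
H -> F -> A: 6 + 1 = 7
H -> A: 8
H -> C -> E -> A: 2 + 5 + 3 = 10
H -> C -> F -> A: 2 + 1 + 1 = 4
H -> E -> A: 3 + 3 = 6
The minimum is 4.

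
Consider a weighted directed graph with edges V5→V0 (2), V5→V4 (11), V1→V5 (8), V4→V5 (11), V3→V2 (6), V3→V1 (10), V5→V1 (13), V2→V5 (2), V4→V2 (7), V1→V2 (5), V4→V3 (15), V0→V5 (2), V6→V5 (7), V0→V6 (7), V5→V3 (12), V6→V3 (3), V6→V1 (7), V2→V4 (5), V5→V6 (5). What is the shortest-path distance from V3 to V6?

13

Checking several routes:
V3 - V1 - V2 - V5 - V6: 10 + 5 + 2 + 5 = 22
V3 - V2 - V5 - V6: 6 + 2 + 5 = 13
V3 - V1 - V5 - V6: 10 + 8 + 5 = 23
V3 - V2 - V5 - V0 - V6: 6 + 2 + 2 + 7 = 17
V3 - V1 - V2 - V5 - V0 - V6: 10 + 5 + 2 + 2 + 7 = 26
Best route has total 13.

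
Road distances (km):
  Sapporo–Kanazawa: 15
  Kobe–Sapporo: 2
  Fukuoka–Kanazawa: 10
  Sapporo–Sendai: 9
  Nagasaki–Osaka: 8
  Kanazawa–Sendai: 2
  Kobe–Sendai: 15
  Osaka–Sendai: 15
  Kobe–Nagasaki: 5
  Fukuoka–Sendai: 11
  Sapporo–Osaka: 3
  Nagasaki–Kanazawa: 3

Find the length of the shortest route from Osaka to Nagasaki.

Checking several routes:
Osaka→Sendai→Kanazawa→Nagasaki: 15 + 2 + 3 = 20
Osaka→Sapporo→Sendai→Kanazawa→Nagasaki: 3 + 9 + 2 + 3 = 17
Osaka→Sapporo→Kanazawa→Nagasaki: 3 + 15 + 3 = 21
Osaka→Sapporo→Kobe→Sendai→Kanazawa→Nagasaki: 3 + 2 + 15 + 2 + 3 = 25
Osaka→Nagasaki: 8
Osaka→Sapporo→Kobe→Nagasaki: 3 + 2 + 5 = 10
Shortest: 8 km.

8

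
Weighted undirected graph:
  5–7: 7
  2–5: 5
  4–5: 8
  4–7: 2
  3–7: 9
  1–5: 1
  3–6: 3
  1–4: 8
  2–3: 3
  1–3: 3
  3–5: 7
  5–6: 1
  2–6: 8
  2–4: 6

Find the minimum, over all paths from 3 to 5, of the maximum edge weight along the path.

A few of the 3→5 routes:
3-2-4-7-5: max(3, 6, 2, 7) = 7
3-1-5: max(3, 1) = 3
3-6-2-4-7-5: max(3, 8, 6, 2, 7) = 8
3-6-5: max(3, 1) = 3
3-2-5: max(3, 5) = 5
3-5: max(7) = 7
Best route has worst link 3.

3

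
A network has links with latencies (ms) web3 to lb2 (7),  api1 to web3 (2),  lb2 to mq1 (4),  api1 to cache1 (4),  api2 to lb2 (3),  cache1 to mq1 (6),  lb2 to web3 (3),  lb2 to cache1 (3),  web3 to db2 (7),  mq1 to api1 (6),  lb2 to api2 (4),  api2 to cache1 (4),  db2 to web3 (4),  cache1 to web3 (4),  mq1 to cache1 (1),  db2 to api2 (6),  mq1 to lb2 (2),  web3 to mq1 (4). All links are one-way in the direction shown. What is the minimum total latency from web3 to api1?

Checking several routes:
web3 - lb2 - mq1 - api1: 7 + 4 + 6 = 17
web3 - db2 - api2 - lb2 - mq1 - api1: 7 + 6 + 3 + 4 + 6 = 26
web3 - lb2 - api2 - cache1 - mq1 - api1: 7 + 4 + 4 + 6 + 6 = 27
web3 - lb2 - cache1 - mq1 - api1: 7 + 3 + 6 + 6 = 22
web3 - mq1 - api1: 4 + 6 = 10
Shortest: 10 ms.

10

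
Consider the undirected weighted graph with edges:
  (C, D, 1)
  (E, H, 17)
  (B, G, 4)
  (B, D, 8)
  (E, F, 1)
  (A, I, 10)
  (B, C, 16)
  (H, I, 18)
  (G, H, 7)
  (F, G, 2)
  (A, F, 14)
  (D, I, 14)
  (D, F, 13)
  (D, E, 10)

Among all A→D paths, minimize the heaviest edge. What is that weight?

Checking several routes:
A → F → E → D: max(14, 1, 10) = 14
A → I → D: max(10, 14) = 14
A → F → D: max(14, 13) = 14
A → F → G → B → D: max(14, 2, 4, 8) = 14
Smallest bottleneck: 14.

14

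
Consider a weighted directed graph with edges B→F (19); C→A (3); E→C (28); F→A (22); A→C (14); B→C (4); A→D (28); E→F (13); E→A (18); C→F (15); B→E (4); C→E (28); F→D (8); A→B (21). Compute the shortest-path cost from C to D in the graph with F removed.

31

Paths from C to D avoiding F:
C - A - D: 3 + 28 = 31
C - E - A - D: 28 + 18 + 28 = 74
Best route has total 31.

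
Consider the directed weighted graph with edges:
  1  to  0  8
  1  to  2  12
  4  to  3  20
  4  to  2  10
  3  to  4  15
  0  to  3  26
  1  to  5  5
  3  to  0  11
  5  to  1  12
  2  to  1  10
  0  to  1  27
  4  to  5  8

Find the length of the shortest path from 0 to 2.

Candidate routes:
0→3→4→2: 26 + 15 + 10 = 51
0→1→2: 27 + 12 = 39
0→3→4→5→1→2: 26 + 15 + 8 + 12 + 12 = 73
Shortest: 39.

39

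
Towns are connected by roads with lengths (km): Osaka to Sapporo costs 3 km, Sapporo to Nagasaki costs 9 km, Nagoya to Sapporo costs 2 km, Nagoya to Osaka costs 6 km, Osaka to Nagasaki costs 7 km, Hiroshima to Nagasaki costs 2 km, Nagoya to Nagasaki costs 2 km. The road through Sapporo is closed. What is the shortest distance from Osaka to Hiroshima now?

9

Candidate routes:
Osaka - Nagoya - Nagasaki - Hiroshima: 6 + 2 + 2 = 10
Osaka - Nagasaki - Hiroshima: 7 + 2 = 9
The minimum is 9 km.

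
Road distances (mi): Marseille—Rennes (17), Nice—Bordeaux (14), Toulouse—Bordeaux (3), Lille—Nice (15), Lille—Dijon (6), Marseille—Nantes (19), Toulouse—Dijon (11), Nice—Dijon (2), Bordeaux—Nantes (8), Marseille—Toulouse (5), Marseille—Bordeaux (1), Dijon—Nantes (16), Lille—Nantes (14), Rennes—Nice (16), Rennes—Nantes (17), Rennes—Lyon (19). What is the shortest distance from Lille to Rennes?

Comparing a few candidate routes:
Lille-Dijon-Toulouse-Marseille-Rennes: 6 + 11 + 5 + 17 = 39
Lille-Dijon-Nice-Rennes: 6 + 2 + 16 = 24
Lille-Dijon-Nantes-Rennes: 6 + 16 + 17 = 39
Lille-Nantes-Rennes: 14 + 17 = 31
Lille-Nice-Rennes: 15 + 16 = 31
Lille-Dijon-Toulouse-Bordeaux-Marseille-Rennes: 6 + 11 + 3 + 1 + 17 = 38
Shortest: 24 mi.

24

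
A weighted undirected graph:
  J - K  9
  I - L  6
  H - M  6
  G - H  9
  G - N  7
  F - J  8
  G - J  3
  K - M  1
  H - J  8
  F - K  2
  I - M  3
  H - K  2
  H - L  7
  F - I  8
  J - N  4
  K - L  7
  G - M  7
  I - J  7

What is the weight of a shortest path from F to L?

Some routes from F to L:
F - K - M - H - L: 2 + 1 + 6 + 7 = 16
F - K - M - I - L: 2 + 1 + 3 + 6 = 12
F - I - L: 8 + 6 = 14
F - K - L: 2 + 7 = 9
F - K - H - L: 2 + 2 + 7 = 11
The minimum is 9.

9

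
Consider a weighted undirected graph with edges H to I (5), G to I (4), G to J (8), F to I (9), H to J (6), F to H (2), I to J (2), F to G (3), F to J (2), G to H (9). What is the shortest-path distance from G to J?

Comparing a few candidate routes:
G-F-J: 3 + 2 = 5
G-I-J: 4 + 2 = 6
G-J: 8
The minimum is 5.

5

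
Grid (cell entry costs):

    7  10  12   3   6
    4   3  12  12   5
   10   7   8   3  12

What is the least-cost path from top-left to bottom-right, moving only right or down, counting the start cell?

Path [0,0] -> [1,0] -> [1,1] -> [2,1] -> [2,2] -> [2,3] -> [2,4]: 7 + 4 + 3 + 7 + 8 + 3 + 12 = 44.
For comparison, the top-then-right route costs 55.

44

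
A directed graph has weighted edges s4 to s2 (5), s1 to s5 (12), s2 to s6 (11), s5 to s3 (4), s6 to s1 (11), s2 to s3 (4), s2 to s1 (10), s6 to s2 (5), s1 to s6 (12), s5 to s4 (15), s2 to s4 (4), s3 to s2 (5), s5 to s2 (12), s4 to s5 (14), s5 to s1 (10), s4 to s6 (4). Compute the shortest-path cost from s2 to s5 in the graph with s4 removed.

22

Routes from s2 to s5 avoiding s4:
s2 -> s6 -> s1 -> s5: 11 + 11 + 12 = 34
s2 -> s1 -> s5: 10 + 12 = 22
Shortest: 22.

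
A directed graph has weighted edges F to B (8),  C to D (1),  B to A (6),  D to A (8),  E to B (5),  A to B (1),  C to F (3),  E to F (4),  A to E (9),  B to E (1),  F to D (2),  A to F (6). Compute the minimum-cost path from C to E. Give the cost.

11

Some routes from C to E:
C → F → B → E: 3 + 8 + 1 = 12
C → D → A → B → E: 1 + 8 + 1 + 1 = 11
C → F → D → A → B → E: 3 + 2 + 8 + 1 + 1 = 15
Shortest: 11.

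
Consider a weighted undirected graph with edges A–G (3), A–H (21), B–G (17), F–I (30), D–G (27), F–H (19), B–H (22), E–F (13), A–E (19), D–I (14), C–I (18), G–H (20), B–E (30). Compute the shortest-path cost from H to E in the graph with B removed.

32

A few of the H→E routes:
H-F-E: 19 + 13 = 32
H-A-E: 21 + 19 = 40
H-G-A-E: 20 + 3 + 19 = 42
Best route has total 32.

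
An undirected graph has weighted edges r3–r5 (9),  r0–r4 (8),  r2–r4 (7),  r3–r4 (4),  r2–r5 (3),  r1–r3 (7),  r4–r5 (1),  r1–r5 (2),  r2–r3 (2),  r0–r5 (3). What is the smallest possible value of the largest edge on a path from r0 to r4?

Comparing a few candidate routes:
r0 -> r5 -> r4: max(3, 1) = 3
r0 -> r5 -> r1 -> r3 -> r4: max(3, 2, 7, 4) = 7
r0 -> r5 -> r2 -> r3 -> r4: max(3, 3, 2, 4) = 4
r0 -> r4: max(8) = 8
r0 -> r5 -> r2 -> r4: max(3, 3, 7) = 7
r0 -> r5 -> r1 -> r3 -> r2 -> r4: max(3, 2, 7, 2, 7) = 7
The minimum achievable maximum is 3.

3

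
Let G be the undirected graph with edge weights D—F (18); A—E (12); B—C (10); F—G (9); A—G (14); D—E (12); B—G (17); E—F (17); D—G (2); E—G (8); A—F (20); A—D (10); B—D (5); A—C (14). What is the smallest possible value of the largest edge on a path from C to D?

Some routes from C to D:
C-A-G-E-D: max(14, 14, 8, 12) = 14
C-B-D: max(10, 5) = 10
C-A-E-G-D: max(14, 12, 8, 2) = 14
C-A-E-D: max(14, 12, 12) = 14
C-A-D: max(14, 10) = 14
C-A-G-D: max(14, 14, 2) = 14
Smallest bottleneck: 10.

10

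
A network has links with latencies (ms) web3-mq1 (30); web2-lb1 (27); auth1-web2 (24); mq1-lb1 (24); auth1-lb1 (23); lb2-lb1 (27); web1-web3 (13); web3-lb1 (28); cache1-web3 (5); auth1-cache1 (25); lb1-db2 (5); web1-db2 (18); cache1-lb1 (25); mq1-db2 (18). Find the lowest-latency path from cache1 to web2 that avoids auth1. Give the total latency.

Routes from cache1 to web2 avoiding auth1:
cache1 → web3 → web1 → db2 → mq1 → lb1 → web2: 5 + 13 + 18 + 18 + 24 + 27 = 105
cache1 → web3 → lb1 → web2: 5 + 28 + 27 = 60
cache1 → web3 → mq1 → db2 → lb1 → web2: 5 + 30 + 18 + 5 + 27 = 85
cache1 → web3 → web1 → db2 → lb1 → web2: 5 + 13 + 18 + 5 + 27 = 68
cache1 → web3 → mq1 → lb1 → web2: 5 + 30 + 24 + 27 = 86
cache1 → lb1 → web2: 25 + 27 = 52
Shortest: 52 ms.

52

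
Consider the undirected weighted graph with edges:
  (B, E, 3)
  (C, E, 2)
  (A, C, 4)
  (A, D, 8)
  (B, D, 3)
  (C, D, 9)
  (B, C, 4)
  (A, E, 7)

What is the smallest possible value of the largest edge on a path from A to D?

A few of the A→D routes:
A→C→E→B→D: max(4, 2, 3, 3) = 4
A→C→B→D: max(4, 4, 3) = 4
A→E→C→B→D: max(7, 2, 4, 3) = 7
A→D: max(8) = 8
A→E→B→D: max(7, 3, 3) = 7
The minimum achievable maximum is 4.

4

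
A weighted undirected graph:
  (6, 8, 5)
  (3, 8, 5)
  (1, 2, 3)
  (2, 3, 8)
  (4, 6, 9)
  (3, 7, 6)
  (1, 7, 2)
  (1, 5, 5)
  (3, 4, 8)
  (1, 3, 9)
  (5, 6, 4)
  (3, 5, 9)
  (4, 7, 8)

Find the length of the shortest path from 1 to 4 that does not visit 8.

Comparing a few candidate routes:
1-2-3-4: 3 + 8 + 8 = 19
1-7-3-4: 2 + 6 + 8 = 16
1-5-6-4: 5 + 4 + 9 = 18
1-3-4: 9 + 8 = 17
1-7-4: 2 + 8 = 10
Shortest: 10.

10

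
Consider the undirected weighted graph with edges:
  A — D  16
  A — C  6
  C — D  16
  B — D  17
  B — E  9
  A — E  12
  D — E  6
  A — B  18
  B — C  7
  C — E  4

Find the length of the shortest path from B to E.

9

A few of the B→E routes:
B-D-E: 17 + 6 = 23
B-C-E: 7 + 4 = 11
B-E: 9
The minimum is 9.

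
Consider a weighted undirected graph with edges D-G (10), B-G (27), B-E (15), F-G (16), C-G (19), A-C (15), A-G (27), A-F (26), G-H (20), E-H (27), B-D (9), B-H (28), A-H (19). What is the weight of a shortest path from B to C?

38

A few of the B→C routes:
B → D → G → A → C: 9 + 10 + 27 + 15 = 61
B → G → C: 27 + 19 = 46
B → D → G → C: 9 + 10 + 19 = 38
B → H → G → C: 28 + 20 + 19 = 67
B → H → A → C: 28 + 19 + 15 = 62
Shortest: 38.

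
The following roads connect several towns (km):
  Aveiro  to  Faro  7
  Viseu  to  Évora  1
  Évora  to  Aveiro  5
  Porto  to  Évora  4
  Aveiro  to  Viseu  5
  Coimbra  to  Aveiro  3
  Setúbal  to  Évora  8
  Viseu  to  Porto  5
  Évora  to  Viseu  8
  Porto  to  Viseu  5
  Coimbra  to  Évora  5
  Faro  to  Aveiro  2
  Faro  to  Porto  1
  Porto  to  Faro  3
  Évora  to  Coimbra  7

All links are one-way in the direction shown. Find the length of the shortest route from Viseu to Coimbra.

Candidate routes:
Viseu-Porto-Évora-Coimbra: 5 + 4 + 7 = 16
Viseu-Évora-Coimbra: 1 + 7 = 8
Shortest: 8 km.

8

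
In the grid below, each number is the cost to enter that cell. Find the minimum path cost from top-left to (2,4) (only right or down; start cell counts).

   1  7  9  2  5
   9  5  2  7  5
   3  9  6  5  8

34

One optimal route is (0,0)→(0,1)→(1,1)→(1,2)→(2,2)→(2,3)→(2,4).
Its cost is 1 + 7 + 5 + 2 + 6 + 5 + 8 = 34.
For comparison, the top-then-right route costs 37.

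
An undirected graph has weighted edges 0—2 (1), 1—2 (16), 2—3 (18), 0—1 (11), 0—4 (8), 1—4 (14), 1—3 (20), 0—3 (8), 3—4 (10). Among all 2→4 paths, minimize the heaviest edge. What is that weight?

A few of the 2→4 routes:
2 - 0 - 4: max(1, 8) = 8
2 - 0 - 3 - 4: max(1, 8, 10) = 10
2 - 1 - 4: max(16, 14) = 16
2 - 0 - 1 - 4: max(1, 11, 14) = 14
2 - 1 - 0 - 4: max(16, 11, 8) = 16
The minimum achievable maximum is 8.

8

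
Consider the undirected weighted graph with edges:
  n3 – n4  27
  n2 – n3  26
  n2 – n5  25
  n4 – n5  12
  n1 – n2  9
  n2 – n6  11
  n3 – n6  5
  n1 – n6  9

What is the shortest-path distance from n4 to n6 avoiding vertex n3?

48

Routes from n4 to n6 avoiding n3:
n4 - n5 - n2 - n1 - n6: 12 + 25 + 9 + 9 = 55
n4 - n5 - n2 - n6: 12 + 25 + 11 = 48
Shortest: 48.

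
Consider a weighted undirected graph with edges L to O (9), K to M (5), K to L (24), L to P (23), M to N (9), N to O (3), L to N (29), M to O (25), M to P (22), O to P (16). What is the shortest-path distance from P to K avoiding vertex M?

47

Routes from P to K avoiding M:
P → L → K: 23 + 24 = 47
P → O → N → L → K: 16 + 3 + 29 + 24 = 72
P → O → L → K: 16 + 9 + 24 = 49
Best route has total 47.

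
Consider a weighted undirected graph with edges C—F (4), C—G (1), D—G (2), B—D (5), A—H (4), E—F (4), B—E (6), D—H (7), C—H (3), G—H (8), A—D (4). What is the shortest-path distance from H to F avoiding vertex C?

Paths from H to F avoiding C:
H -> A -> D -> B -> E -> F: 4 + 4 + 5 + 6 + 4 = 23
H -> D -> B -> E -> F: 7 + 5 + 6 + 4 = 22
H -> G -> D -> B -> E -> F: 8 + 2 + 5 + 6 + 4 = 25
Shortest: 22.

22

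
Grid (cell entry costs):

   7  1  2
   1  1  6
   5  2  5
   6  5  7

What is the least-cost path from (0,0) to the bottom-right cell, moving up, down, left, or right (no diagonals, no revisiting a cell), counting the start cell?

Path [0,0] [0,1] [1,1] [2,1] [2,2] [3,2]: 7 + 1 + 1 + 2 + 5 + 7 = 23.

23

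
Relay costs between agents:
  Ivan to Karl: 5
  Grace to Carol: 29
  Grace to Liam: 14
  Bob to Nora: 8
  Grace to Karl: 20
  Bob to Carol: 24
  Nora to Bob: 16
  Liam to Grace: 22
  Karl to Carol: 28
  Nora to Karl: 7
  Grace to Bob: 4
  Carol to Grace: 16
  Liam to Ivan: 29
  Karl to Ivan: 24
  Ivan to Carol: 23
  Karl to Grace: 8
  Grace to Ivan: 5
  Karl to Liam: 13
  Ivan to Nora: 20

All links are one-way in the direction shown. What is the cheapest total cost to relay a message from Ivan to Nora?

Candidate routes:
Ivan → Karl → Liam → Grace → Bob → Nora: 5 + 13 + 22 + 4 + 8 = 52
Ivan → Karl → Carol → Grace → Bob → Nora: 5 + 28 + 16 + 4 + 8 = 61
Ivan → Nora: 20
Ivan → Carol → Grace → Bob → Nora: 23 + 16 + 4 + 8 = 51
Ivan → Karl → Grace → Bob → Nora: 5 + 8 + 4 + 8 = 25
Shortest: 20.

20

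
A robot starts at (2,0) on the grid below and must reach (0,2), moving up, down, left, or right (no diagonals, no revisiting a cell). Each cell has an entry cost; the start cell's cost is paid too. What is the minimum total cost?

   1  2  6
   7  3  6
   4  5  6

One optimal route is r2c0→r1c0→r0c0→r0c1→r0c2.
Its cost is 4 + 7 + 1 + 2 + 6 = 20.

20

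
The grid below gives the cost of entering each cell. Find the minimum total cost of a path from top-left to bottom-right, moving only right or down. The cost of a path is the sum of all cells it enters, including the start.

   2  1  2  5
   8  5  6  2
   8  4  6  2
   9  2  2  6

20

Path r0c0 r0c1 r0c2 r0c3 r1c3 r2c3 r3c3: 2 + 1 + 2 + 5 + 2 + 2 + 6 = 20.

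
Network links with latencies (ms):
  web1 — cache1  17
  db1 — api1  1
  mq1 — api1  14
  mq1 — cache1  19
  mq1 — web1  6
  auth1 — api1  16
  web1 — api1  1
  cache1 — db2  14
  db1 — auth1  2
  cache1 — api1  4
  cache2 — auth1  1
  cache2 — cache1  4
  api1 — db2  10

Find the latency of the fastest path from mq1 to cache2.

Checking several routes:
mq1 → web1 → api1 → cache1 → cache2: 6 + 1 + 4 + 4 = 15
mq1 → web1 → api1 → db1 → auth1 → cache2: 6 + 1 + 1 + 2 + 1 = 11
mq1 → api1 → db1 → auth1 → cache2: 14 + 1 + 2 + 1 = 18
Shortest: 11 ms.

11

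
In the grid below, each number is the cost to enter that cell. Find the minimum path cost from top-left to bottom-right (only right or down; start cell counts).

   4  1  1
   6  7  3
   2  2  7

Best path: [0,0] [0,1] [0,2] [1,2] [2,2]
Cost: 4 + 1 + 1 + 3 + 7 = 16

16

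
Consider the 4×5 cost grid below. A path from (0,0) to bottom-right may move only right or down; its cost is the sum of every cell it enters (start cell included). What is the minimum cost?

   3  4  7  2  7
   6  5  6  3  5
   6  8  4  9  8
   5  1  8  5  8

Best path: (0,0) -> (0,1) -> (0,2) -> (0,3) -> (1,3) -> (1,4) -> (2,4) -> (3,4)
Cost: 3 + 4 + 7 + 2 + 3 + 5 + 8 + 8 = 40
(Top row then right column would cost 44.)

40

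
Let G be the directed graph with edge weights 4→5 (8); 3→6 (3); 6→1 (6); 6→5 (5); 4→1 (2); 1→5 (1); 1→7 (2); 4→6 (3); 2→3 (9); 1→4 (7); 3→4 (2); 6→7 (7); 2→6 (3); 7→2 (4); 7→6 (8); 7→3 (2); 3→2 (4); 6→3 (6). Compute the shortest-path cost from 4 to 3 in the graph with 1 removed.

Paths from 4 to 3 avoiding 1:
4 → 6 → 7 → 2 → 3: 3 + 7 + 4 + 9 = 23
4 → 6 → 7 → 3: 3 + 7 + 2 = 12
4 → 6 → 3: 3 + 6 = 9
Shortest: 9.

9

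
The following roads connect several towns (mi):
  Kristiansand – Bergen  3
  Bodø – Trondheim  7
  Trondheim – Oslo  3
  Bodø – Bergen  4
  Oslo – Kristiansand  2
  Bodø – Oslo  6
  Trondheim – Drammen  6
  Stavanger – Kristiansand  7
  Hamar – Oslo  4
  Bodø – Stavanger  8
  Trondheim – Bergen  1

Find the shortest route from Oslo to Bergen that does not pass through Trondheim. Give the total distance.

5

Paths from Oslo to Bergen avoiding Trondheim:
Oslo-Kristiansand-Bergen: 2 + 3 = 5
Oslo-Bodø-Bergen: 6 + 4 = 10
Oslo-Bodø-Stavanger-Kristiansand-Bergen: 6 + 8 + 7 + 3 = 24
Oslo-Kristiansand-Stavanger-Bodø-Bergen: 2 + 7 + 8 + 4 = 21
Best route has total 5 mi.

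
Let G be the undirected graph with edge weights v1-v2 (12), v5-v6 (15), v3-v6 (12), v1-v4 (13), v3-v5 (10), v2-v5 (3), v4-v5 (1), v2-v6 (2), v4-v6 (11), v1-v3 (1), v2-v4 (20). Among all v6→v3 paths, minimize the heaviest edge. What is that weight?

Checking several routes:
v6 -> v2 -> v5 -> v3: max(2, 3, 10) = 10
v6 -> v4 -> v5 -> v3: max(11, 1, 10) = 11
v6 -> v4 -> v5 -> v2 -> v1 -> v3: max(11, 1, 3, 12, 1) = 12
v6 -> v3: max(12) = 12
Smallest bottleneck: 10.

10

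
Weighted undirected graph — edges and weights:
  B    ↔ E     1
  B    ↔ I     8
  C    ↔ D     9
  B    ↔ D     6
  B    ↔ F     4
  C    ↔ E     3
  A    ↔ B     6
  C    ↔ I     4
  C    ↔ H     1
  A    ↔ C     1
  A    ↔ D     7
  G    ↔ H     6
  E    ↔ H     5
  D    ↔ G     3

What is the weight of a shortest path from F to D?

Checking several routes:
F → B → E → C → A → D: 4 + 1 + 3 + 1 + 7 = 16
F → B → D: 4 + 6 = 10
F → B → A → D: 4 + 6 + 7 = 17
The minimum is 10.

10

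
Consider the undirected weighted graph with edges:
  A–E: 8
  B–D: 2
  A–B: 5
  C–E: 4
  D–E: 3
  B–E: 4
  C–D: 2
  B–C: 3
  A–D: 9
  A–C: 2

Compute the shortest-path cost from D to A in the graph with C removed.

Paths from D to A avoiding C:
D → E → B → A: 3 + 4 + 5 = 12
D → A: 9
D → B → A: 2 + 5 = 7
D → E → A: 3 + 8 = 11
D → B → E → A: 2 + 4 + 8 = 14
Best route has total 7.

7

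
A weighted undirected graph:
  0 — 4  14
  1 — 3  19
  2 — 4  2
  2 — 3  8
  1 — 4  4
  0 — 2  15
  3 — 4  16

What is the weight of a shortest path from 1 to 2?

Comparing a few candidate routes:
1 → 4 → 3 → 2: 4 + 16 + 8 = 28
1 → 4 → 0 → 2: 4 + 14 + 15 = 33
1 → 4 → 2: 4 + 2 = 6
1 → 3 → 2: 19 + 8 = 27
Best route has total 6.

6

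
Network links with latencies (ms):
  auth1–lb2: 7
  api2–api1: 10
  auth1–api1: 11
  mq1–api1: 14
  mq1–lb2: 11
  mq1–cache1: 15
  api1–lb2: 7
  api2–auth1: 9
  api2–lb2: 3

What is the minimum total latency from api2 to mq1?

A few of the api2→mq1 routes:
api2 → auth1 → lb2 → mq1: 9 + 7 + 11 = 27
api2 → api1 → mq1: 10 + 14 = 24
api2 → lb2 → mq1: 3 + 11 = 14
api2 → api1 → lb2 → mq1: 10 + 7 + 11 = 28
api2 → lb2 → api1 → mq1: 3 + 7 + 14 = 24
Best route has total 14 ms.

14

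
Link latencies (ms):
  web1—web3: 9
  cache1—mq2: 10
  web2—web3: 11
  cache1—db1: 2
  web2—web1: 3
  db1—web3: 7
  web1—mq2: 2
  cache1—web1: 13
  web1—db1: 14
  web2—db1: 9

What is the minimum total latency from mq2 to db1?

Some routes from mq2 to db1:
mq2 -> web1 -> web2 -> db1: 2 + 3 + 9 = 14
mq2 -> web1 -> db1: 2 + 14 = 16
mq2 -> cache1 -> db1: 10 + 2 = 12
mq2 -> web1 -> web2 -> web3 -> db1: 2 + 3 + 11 + 7 = 23
mq2 -> web1 -> cache1 -> db1: 2 + 13 + 2 = 17
mq2 -> web1 -> web3 -> db1: 2 + 9 + 7 = 18
The minimum is 12 ms.

12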